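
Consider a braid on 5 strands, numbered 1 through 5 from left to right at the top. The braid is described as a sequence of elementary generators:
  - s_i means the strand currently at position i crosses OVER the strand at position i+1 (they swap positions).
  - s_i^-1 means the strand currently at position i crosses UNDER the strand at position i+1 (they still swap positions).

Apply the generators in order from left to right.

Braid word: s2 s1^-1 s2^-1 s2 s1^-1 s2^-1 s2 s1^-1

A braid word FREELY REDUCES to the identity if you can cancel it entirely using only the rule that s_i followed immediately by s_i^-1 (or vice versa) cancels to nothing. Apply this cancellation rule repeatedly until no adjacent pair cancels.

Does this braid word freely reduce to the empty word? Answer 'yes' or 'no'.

Answer: no

Derivation:
Gen 1 (s2): push. Stack: [s2]
Gen 2 (s1^-1): push. Stack: [s2 s1^-1]
Gen 3 (s2^-1): push. Stack: [s2 s1^-1 s2^-1]
Gen 4 (s2): cancels prior s2^-1. Stack: [s2 s1^-1]
Gen 5 (s1^-1): push. Stack: [s2 s1^-1 s1^-1]
Gen 6 (s2^-1): push. Stack: [s2 s1^-1 s1^-1 s2^-1]
Gen 7 (s2): cancels prior s2^-1. Stack: [s2 s1^-1 s1^-1]
Gen 8 (s1^-1): push. Stack: [s2 s1^-1 s1^-1 s1^-1]
Reduced word: s2 s1^-1 s1^-1 s1^-1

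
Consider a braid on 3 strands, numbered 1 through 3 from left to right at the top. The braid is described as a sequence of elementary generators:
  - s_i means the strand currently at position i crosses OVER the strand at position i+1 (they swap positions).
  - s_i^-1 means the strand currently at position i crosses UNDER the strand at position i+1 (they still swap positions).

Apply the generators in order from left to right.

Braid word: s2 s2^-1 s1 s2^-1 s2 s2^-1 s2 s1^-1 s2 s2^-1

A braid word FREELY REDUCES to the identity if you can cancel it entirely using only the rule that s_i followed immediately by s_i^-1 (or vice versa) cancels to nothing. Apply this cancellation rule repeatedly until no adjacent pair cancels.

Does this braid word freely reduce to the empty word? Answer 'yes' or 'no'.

Gen 1 (s2): push. Stack: [s2]
Gen 2 (s2^-1): cancels prior s2. Stack: []
Gen 3 (s1): push. Stack: [s1]
Gen 4 (s2^-1): push. Stack: [s1 s2^-1]
Gen 5 (s2): cancels prior s2^-1. Stack: [s1]
Gen 6 (s2^-1): push. Stack: [s1 s2^-1]
Gen 7 (s2): cancels prior s2^-1. Stack: [s1]
Gen 8 (s1^-1): cancels prior s1. Stack: []
Gen 9 (s2): push. Stack: [s2]
Gen 10 (s2^-1): cancels prior s2. Stack: []
Reduced word: (empty)

Answer: yes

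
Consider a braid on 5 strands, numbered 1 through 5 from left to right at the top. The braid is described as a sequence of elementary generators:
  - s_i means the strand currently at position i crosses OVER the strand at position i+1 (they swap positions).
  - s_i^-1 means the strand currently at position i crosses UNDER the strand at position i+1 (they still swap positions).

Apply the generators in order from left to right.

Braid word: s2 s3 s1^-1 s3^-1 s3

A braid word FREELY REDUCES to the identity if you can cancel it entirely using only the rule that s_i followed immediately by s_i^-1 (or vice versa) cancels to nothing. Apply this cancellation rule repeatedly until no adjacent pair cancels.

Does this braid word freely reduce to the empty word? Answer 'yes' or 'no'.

Gen 1 (s2): push. Stack: [s2]
Gen 2 (s3): push. Stack: [s2 s3]
Gen 3 (s1^-1): push. Stack: [s2 s3 s1^-1]
Gen 4 (s3^-1): push. Stack: [s2 s3 s1^-1 s3^-1]
Gen 5 (s3): cancels prior s3^-1. Stack: [s2 s3 s1^-1]
Reduced word: s2 s3 s1^-1

Answer: no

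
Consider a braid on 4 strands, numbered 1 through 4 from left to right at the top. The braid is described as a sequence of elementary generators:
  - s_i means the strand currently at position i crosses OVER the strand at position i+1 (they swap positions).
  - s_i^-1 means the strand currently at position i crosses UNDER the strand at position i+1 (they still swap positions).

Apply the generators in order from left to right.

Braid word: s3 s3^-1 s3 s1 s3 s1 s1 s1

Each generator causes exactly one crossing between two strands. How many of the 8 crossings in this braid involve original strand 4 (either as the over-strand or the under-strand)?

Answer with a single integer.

Answer: 4

Derivation:
Gen 1: crossing 3x4. Involves strand 4? yes. Count so far: 1
Gen 2: crossing 4x3. Involves strand 4? yes. Count so far: 2
Gen 3: crossing 3x4. Involves strand 4? yes. Count so far: 3
Gen 4: crossing 1x2. Involves strand 4? no. Count so far: 3
Gen 5: crossing 4x3. Involves strand 4? yes. Count so far: 4
Gen 6: crossing 2x1. Involves strand 4? no. Count so far: 4
Gen 7: crossing 1x2. Involves strand 4? no. Count so far: 4
Gen 8: crossing 2x1. Involves strand 4? no. Count so far: 4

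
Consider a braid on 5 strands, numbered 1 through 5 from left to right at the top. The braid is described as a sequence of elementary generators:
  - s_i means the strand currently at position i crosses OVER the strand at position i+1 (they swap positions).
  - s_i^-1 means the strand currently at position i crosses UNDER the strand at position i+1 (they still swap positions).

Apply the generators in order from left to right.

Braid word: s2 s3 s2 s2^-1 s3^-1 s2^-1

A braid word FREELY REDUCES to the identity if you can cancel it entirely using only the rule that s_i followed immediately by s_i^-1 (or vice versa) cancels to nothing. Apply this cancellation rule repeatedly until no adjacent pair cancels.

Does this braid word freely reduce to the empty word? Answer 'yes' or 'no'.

Answer: yes

Derivation:
Gen 1 (s2): push. Stack: [s2]
Gen 2 (s3): push. Stack: [s2 s3]
Gen 3 (s2): push. Stack: [s2 s3 s2]
Gen 4 (s2^-1): cancels prior s2. Stack: [s2 s3]
Gen 5 (s3^-1): cancels prior s3. Stack: [s2]
Gen 6 (s2^-1): cancels prior s2. Stack: []
Reduced word: (empty)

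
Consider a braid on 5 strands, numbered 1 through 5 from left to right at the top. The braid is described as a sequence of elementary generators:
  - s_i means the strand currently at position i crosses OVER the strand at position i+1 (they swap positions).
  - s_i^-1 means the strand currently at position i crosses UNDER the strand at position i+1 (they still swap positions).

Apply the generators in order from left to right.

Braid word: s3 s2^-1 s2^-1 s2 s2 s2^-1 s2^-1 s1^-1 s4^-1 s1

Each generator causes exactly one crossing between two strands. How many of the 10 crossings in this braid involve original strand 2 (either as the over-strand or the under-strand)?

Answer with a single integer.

Gen 1: crossing 3x4. Involves strand 2? no. Count so far: 0
Gen 2: crossing 2x4. Involves strand 2? yes. Count so far: 1
Gen 3: crossing 4x2. Involves strand 2? yes. Count so far: 2
Gen 4: crossing 2x4. Involves strand 2? yes. Count so far: 3
Gen 5: crossing 4x2. Involves strand 2? yes. Count so far: 4
Gen 6: crossing 2x4. Involves strand 2? yes. Count so far: 5
Gen 7: crossing 4x2. Involves strand 2? yes. Count so far: 6
Gen 8: crossing 1x2. Involves strand 2? yes. Count so far: 7
Gen 9: crossing 3x5. Involves strand 2? no. Count so far: 7
Gen 10: crossing 2x1. Involves strand 2? yes. Count so far: 8

Answer: 8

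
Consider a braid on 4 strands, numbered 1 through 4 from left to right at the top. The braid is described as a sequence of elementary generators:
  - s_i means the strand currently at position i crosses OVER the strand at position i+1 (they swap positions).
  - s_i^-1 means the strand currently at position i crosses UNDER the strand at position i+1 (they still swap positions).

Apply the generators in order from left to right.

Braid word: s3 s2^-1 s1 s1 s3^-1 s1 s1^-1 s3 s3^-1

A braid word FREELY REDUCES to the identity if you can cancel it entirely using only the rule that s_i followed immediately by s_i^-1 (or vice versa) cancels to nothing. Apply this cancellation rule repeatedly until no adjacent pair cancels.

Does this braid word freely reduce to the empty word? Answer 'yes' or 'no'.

Gen 1 (s3): push. Stack: [s3]
Gen 2 (s2^-1): push. Stack: [s3 s2^-1]
Gen 3 (s1): push. Stack: [s3 s2^-1 s1]
Gen 4 (s1): push. Stack: [s3 s2^-1 s1 s1]
Gen 5 (s3^-1): push. Stack: [s3 s2^-1 s1 s1 s3^-1]
Gen 6 (s1): push. Stack: [s3 s2^-1 s1 s1 s3^-1 s1]
Gen 7 (s1^-1): cancels prior s1. Stack: [s3 s2^-1 s1 s1 s3^-1]
Gen 8 (s3): cancels prior s3^-1. Stack: [s3 s2^-1 s1 s1]
Gen 9 (s3^-1): push. Stack: [s3 s2^-1 s1 s1 s3^-1]
Reduced word: s3 s2^-1 s1 s1 s3^-1

Answer: no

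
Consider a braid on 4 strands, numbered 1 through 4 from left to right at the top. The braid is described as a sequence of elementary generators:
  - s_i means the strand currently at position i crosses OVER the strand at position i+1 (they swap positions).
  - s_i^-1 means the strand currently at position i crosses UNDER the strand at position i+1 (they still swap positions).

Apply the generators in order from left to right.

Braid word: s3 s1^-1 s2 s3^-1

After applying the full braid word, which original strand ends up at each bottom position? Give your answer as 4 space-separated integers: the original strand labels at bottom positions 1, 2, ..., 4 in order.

Gen 1 (s3): strand 3 crosses over strand 4. Perm now: [1 2 4 3]
Gen 2 (s1^-1): strand 1 crosses under strand 2. Perm now: [2 1 4 3]
Gen 3 (s2): strand 1 crosses over strand 4. Perm now: [2 4 1 3]
Gen 4 (s3^-1): strand 1 crosses under strand 3. Perm now: [2 4 3 1]

Answer: 2 4 3 1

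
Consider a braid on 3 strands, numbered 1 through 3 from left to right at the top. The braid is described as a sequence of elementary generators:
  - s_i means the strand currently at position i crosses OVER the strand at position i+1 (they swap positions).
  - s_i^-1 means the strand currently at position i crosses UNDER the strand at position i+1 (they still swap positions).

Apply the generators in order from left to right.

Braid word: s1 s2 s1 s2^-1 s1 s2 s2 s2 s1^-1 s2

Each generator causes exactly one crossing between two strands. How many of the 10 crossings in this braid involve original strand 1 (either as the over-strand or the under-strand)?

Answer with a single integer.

Answer: 6

Derivation:
Gen 1: crossing 1x2. Involves strand 1? yes. Count so far: 1
Gen 2: crossing 1x3. Involves strand 1? yes. Count so far: 2
Gen 3: crossing 2x3. Involves strand 1? no. Count so far: 2
Gen 4: crossing 2x1. Involves strand 1? yes. Count so far: 3
Gen 5: crossing 3x1. Involves strand 1? yes. Count so far: 4
Gen 6: crossing 3x2. Involves strand 1? no. Count so far: 4
Gen 7: crossing 2x3. Involves strand 1? no. Count so far: 4
Gen 8: crossing 3x2. Involves strand 1? no. Count so far: 4
Gen 9: crossing 1x2. Involves strand 1? yes. Count so far: 5
Gen 10: crossing 1x3. Involves strand 1? yes. Count so far: 6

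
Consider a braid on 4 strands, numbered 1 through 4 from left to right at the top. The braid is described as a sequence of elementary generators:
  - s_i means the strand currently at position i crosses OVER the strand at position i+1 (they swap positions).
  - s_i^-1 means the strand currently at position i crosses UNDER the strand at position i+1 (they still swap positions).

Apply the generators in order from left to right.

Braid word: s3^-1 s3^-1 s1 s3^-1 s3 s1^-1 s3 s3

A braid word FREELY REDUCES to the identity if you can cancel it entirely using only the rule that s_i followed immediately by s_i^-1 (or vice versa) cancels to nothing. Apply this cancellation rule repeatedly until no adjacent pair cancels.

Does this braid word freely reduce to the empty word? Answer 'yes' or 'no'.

Answer: yes

Derivation:
Gen 1 (s3^-1): push. Stack: [s3^-1]
Gen 2 (s3^-1): push. Stack: [s3^-1 s3^-1]
Gen 3 (s1): push. Stack: [s3^-1 s3^-1 s1]
Gen 4 (s3^-1): push. Stack: [s3^-1 s3^-1 s1 s3^-1]
Gen 5 (s3): cancels prior s3^-1. Stack: [s3^-1 s3^-1 s1]
Gen 6 (s1^-1): cancels prior s1. Stack: [s3^-1 s3^-1]
Gen 7 (s3): cancels prior s3^-1. Stack: [s3^-1]
Gen 8 (s3): cancels prior s3^-1. Stack: []
Reduced word: (empty)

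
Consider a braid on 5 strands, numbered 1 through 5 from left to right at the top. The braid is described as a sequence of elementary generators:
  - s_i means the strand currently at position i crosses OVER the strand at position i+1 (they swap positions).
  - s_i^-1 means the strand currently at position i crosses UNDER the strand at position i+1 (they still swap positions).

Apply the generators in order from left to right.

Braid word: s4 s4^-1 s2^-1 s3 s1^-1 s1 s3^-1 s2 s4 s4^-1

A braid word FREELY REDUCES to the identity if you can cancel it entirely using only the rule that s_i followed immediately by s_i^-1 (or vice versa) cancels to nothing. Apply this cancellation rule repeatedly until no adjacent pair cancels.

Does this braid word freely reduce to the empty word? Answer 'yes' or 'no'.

Gen 1 (s4): push. Stack: [s4]
Gen 2 (s4^-1): cancels prior s4. Stack: []
Gen 3 (s2^-1): push. Stack: [s2^-1]
Gen 4 (s3): push. Stack: [s2^-1 s3]
Gen 5 (s1^-1): push. Stack: [s2^-1 s3 s1^-1]
Gen 6 (s1): cancels prior s1^-1. Stack: [s2^-1 s3]
Gen 7 (s3^-1): cancels prior s3. Stack: [s2^-1]
Gen 8 (s2): cancels prior s2^-1. Stack: []
Gen 9 (s4): push. Stack: [s4]
Gen 10 (s4^-1): cancels prior s4. Stack: []
Reduced word: (empty)

Answer: yes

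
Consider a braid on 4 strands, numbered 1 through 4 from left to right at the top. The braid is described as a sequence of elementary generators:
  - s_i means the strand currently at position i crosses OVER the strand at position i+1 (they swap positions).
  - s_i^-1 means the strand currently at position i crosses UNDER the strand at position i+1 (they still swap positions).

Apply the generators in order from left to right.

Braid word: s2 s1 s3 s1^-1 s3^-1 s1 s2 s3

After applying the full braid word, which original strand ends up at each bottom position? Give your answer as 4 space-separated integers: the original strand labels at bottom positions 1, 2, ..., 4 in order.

Answer: 3 2 4 1

Derivation:
Gen 1 (s2): strand 2 crosses over strand 3. Perm now: [1 3 2 4]
Gen 2 (s1): strand 1 crosses over strand 3. Perm now: [3 1 2 4]
Gen 3 (s3): strand 2 crosses over strand 4. Perm now: [3 1 4 2]
Gen 4 (s1^-1): strand 3 crosses under strand 1. Perm now: [1 3 4 2]
Gen 5 (s3^-1): strand 4 crosses under strand 2. Perm now: [1 3 2 4]
Gen 6 (s1): strand 1 crosses over strand 3. Perm now: [3 1 2 4]
Gen 7 (s2): strand 1 crosses over strand 2. Perm now: [3 2 1 4]
Gen 8 (s3): strand 1 crosses over strand 4. Perm now: [3 2 4 1]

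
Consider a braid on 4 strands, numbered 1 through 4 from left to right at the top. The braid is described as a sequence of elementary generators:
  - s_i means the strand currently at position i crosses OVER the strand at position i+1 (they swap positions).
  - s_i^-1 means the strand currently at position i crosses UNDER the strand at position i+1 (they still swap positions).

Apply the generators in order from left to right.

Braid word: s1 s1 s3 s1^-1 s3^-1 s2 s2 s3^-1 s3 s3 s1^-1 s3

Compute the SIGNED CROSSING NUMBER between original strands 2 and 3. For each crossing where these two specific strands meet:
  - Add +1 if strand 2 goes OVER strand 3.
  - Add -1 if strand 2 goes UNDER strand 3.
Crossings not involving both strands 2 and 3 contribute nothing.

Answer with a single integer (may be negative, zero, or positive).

Gen 1: crossing 1x2. Both 2&3? no. Sum: 0
Gen 2: crossing 2x1. Both 2&3? no. Sum: 0
Gen 3: crossing 3x4. Both 2&3? no. Sum: 0
Gen 4: crossing 1x2. Both 2&3? no. Sum: 0
Gen 5: crossing 4x3. Both 2&3? no. Sum: 0
Gen 6: crossing 1x3. Both 2&3? no. Sum: 0
Gen 7: crossing 3x1. Both 2&3? no. Sum: 0
Gen 8: crossing 3x4. Both 2&3? no. Sum: 0
Gen 9: crossing 4x3. Both 2&3? no. Sum: 0
Gen 10: crossing 3x4. Both 2&3? no. Sum: 0
Gen 11: crossing 2x1. Both 2&3? no. Sum: 0
Gen 12: crossing 4x3. Both 2&3? no. Sum: 0

Answer: 0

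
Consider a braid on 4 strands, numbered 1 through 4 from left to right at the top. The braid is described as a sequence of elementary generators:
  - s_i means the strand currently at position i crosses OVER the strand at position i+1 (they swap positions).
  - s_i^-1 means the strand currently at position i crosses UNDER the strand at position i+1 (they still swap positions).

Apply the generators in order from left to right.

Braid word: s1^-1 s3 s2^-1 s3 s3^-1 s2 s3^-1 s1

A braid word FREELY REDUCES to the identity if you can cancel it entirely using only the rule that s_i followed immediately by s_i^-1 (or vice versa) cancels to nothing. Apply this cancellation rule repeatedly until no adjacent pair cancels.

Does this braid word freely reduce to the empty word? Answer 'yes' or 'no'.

Gen 1 (s1^-1): push. Stack: [s1^-1]
Gen 2 (s3): push. Stack: [s1^-1 s3]
Gen 3 (s2^-1): push. Stack: [s1^-1 s3 s2^-1]
Gen 4 (s3): push. Stack: [s1^-1 s3 s2^-1 s3]
Gen 5 (s3^-1): cancels prior s3. Stack: [s1^-1 s3 s2^-1]
Gen 6 (s2): cancels prior s2^-1. Stack: [s1^-1 s3]
Gen 7 (s3^-1): cancels prior s3. Stack: [s1^-1]
Gen 8 (s1): cancels prior s1^-1. Stack: []
Reduced word: (empty)

Answer: yes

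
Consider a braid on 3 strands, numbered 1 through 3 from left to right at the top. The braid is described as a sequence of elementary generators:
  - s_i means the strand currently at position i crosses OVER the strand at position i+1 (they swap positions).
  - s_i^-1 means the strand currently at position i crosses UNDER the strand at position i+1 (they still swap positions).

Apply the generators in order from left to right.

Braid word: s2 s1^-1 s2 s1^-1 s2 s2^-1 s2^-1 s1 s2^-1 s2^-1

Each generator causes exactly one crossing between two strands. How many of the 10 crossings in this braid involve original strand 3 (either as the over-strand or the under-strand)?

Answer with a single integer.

Answer: 8

Derivation:
Gen 1: crossing 2x3. Involves strand 3? yes. Count so far: 1
Gen 2: crossing 1x3. Involves strand 3? yes. Count so far: 2
Gen 3: crossing 1x2. Involves strand 3? no. Count so far: 2
Gen 4: crossing 3x2. Involves strand 3? yes. Count so far: 3
Gen 5: crossing 3x1. Involves strand 3? yes. Count so far: 4
Gen 6: crossing 1x3. Involves strand 3? yes. Count so far: 5
Gen 7: crossing 3x1. Involves strand 3? yes. Count so far: 6
Gen 8: crossing 2x1. Involves strand 3? no. Count so far: 6
Gen 9: crossing 2x3. Involves strand 3? yes. Count so far: 7
Gen 10: crossing 3x2. Involves strand 3? yes. Count so far: 8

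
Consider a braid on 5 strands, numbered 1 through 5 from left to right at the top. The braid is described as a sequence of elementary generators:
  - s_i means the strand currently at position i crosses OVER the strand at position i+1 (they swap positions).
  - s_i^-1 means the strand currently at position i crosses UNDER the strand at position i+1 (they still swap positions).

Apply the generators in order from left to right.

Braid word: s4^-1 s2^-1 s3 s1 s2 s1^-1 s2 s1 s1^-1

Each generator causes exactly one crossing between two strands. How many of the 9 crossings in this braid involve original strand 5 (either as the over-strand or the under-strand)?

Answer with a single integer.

Answer: 6

Derivation:
Gen 1: crossing 4x5. Involves strand 5? yes. Count so far: 1
Gen 2: crossing 2x3. Involves strand 5? no. Count so far: 1
Gen 3: crossing 2x5. Involves strand 5? yes. Count so far: 2
Gen 4: crossing 1x3. Involves strand 5? no. Count so far: 2
Gen 5: crossing 1x5. Involves strand 5? yes. Count so far: 3
Gen 6: crossing 3x5. Involves strand 5? yes. Count so far: 4
Gen 7: crossing 3x1. Involves strand 5? no. Count so far: 4
Gen 8: crossing 5x1. Involves strand 5? yes. Count so far: 5
Gen 9: crossing 1x5. Involves strand 5? yes. Count so far: 6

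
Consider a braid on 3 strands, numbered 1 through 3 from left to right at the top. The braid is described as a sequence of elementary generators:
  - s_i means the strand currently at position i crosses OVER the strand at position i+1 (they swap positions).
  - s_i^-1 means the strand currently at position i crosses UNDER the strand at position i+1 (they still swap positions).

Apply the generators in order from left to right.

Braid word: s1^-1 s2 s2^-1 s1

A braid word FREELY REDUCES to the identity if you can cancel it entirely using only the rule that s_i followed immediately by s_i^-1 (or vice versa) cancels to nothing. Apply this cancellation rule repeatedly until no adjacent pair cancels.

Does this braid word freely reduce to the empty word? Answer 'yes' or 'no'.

Gen 1 (s1^-1): push. Stack: [s1^-1]
Gen 2 (s2): push. Stack: [s1^-1 s2]
Gen 3 (s2^-1): cancels prior s2. Stack: [s1^-1]
Gen 4 (s1): cancels prior s1^-1. Stack: []
Reduced word: (empty)

Answer: yes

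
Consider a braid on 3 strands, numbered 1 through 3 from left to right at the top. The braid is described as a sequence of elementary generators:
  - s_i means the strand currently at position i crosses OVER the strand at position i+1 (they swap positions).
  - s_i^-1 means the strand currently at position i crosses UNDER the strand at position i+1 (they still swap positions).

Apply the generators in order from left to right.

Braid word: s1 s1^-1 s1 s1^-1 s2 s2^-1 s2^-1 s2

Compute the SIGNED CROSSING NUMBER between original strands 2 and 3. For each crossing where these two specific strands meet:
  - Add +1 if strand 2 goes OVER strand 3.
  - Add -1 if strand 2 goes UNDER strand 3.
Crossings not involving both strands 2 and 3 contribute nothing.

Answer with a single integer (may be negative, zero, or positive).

Answer: 0

Derivation:
Gen 1: crossing 1x2. Both 2&3? no. Sum: 0
Gen 2: crossing 2x1. Both 2&3? no. Sum: 0
Gen 3: crossing 1x2. Both 2&3? no. Sum: 0
Gen 4: crossing 2x1. Both 2&3? no. Sum: 0
Gen 5: 2 over 3. Both 2&3? yes. Contrib: +1. Sum: 1
Gen 6: 3 under 2. Both 2&3? yes. Contrib: +1. Sum: 2
Gen 7: 2 under 3. Both 2&3? yes. Contrib: -1. Sum: 1
Gen 8: 3 over 2. Both 2&3? yes. Contrib: -1. Sum: 0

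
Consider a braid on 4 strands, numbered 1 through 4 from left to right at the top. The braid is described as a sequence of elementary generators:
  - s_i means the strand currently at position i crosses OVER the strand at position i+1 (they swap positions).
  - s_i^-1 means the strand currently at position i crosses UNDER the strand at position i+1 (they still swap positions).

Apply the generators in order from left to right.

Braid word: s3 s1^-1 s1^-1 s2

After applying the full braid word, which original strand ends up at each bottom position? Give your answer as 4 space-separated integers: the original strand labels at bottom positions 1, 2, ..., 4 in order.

Answer: 1 4 2 3

Derivation:
Gen 1 (s3): strand 3 crosses over strand 4. Perm now: [1 2 4 3]
Gen 2 (s1^-1): strand 1 crosses under strand 2. Perm now: [2 1 4 3]
Gen 3 (s1^-1): strand 2 crosses under strand 1. Perm now: [1 2 4 3]
Gen 4 (s2): strand 2 crosses over strand 4. Perm now: [1 4 2 3]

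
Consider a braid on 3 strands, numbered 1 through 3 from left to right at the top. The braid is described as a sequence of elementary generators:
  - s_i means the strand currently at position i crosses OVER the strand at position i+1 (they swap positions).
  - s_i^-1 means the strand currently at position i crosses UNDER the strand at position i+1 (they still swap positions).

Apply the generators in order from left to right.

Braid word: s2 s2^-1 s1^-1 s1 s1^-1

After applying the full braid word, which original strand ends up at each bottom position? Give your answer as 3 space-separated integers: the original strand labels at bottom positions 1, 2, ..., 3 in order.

Gen 1 (s2): strand 2 crosses over strand 3. Perm now: [1 3 2]
Gen 2 (s2^-1): strand 3 crosses under strand 2. Perm now: [1 2 3]
Gen 3 (s1^-1): strand 1 crosses under strand 2. Perm now: [2 1 3]
Gen 4 (s1): strand 2 crosses over strand 1. Perm now: [1 2 3]
Gen 5 (s1^-1): strand 1 crosses under strand 2. Perm now: [2 1 3]

Answer: 2 1 3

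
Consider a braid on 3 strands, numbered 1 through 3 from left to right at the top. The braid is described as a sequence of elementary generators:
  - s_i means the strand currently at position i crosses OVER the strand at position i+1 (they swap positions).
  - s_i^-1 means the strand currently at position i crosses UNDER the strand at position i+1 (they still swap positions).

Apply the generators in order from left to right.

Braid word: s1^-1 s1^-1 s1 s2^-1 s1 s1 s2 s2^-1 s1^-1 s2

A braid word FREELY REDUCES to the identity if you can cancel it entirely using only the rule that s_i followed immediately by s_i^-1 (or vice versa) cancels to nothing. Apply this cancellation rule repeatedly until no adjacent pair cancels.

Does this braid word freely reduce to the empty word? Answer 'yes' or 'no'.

Answer: no

Derivation:
Gen 1 (s1^-1): push. Stack: [s1^-1]
Gen 2 (s1^-1): push. Stack: [s1^-1 s1^-1]
Gen 3 (s1): cancels prior s1^-1. Stack: [s1^-1]
Gen 4 (s2^-1): push. Stack: [s1^-1 s2^-1]
Gen 5 (s1): push. Stack: [s1^-1 s2^-1 s1]
Gen 6 (s1): push. Stack: [s1^-1 s2^-1 s1 s1]
Gen 7 (s2): push. Stack: [s1^-1 s2^-1 s1 s1 s2]
Gen 8 (s2^-1): cancels prior s2. Stack: [s1^-1 s2^-1 s1 s1]
Gen 9 (s1^-1): cancels prior s1. Stack: [s1^-1 s2^-1 s1]
Gen 10 (s2): push. Stack: [s1^-1 s2^-1 s1 s2]
Reduced word: s1^-1 s2^-1 s1 s2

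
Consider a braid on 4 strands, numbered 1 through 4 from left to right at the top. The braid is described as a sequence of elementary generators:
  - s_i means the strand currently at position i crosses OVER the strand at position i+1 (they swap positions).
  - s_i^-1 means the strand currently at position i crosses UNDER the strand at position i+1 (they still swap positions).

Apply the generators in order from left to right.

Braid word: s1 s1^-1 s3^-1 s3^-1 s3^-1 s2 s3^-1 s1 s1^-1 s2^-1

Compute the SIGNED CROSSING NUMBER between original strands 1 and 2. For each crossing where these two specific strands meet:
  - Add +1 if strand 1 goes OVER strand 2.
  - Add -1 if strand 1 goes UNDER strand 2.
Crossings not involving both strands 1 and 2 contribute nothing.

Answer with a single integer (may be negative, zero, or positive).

Gen 1: 1 over 2. Both 1&2? yes. Contrib: +1. Sum: 1
Gen 2: 2 under 1. Both 1&2? yes. Contrib: +1. Sum: 2
Gen 3: crossing 3x4. Both 1&2? no. Sum: 2
Gen 4: crossing 4x3. Both 1&2? no. Sum: 2
Gen 5: crossing 3x4. Both 1&2? no. Sum: 2
Gen 6: crossing 2x4. Both 1&2? no. Sum: 2
Gen 7: crossing 2x3. Both 1&2? no. Sum: 2
Gen 8: crossing 1x4. Both 1&2? no. Sum: 2
Gen 9: crossing 4x1. Both 1&2? no. Sum: 2
Gen 10: crossing 4x3. Both 1&2? no. Sum: 2

Answer: 2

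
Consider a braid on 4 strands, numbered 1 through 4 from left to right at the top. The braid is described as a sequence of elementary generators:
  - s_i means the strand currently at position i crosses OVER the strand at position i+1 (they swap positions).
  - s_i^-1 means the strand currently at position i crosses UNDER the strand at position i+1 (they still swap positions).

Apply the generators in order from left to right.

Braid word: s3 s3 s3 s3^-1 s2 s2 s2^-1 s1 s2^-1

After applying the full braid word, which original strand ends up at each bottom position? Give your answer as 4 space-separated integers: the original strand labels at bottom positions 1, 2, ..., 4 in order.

Gen 1 (s3): strand 3 crosses over strand 4. Perm now: [1 2 4 3]
Gen 2 (s3): strand 4 crosses over strand 3. Perm now: [1 2 3 4]
Gen 3 (s3): strand 3 crosses over strand 4. Perm now: [1 2 4 3]
Gen 4 (s3^-1): strand 4 crosses under strand 3. Perm now: [1 2 3 4]
Gen 5 (s2): strand 2 crosses over strand 3. Perm now: [1 3 2 4]
Gen 6 (s2): strand 3 crosses over strand 2. Perm now: [1 2 3 4]
Gen 7 (s2^-1): strand 2 crosses under strand 3. Perm now: [1 3 2 4]
Gen 8 (s1): strand 1 crosses over strand 3. Perm now: [3 1 2 4]
Gen 9 (s2^-1): strand 1 crosses under strand 2. Perm now: [3 2 1 4]

Answer: 3 2 1 4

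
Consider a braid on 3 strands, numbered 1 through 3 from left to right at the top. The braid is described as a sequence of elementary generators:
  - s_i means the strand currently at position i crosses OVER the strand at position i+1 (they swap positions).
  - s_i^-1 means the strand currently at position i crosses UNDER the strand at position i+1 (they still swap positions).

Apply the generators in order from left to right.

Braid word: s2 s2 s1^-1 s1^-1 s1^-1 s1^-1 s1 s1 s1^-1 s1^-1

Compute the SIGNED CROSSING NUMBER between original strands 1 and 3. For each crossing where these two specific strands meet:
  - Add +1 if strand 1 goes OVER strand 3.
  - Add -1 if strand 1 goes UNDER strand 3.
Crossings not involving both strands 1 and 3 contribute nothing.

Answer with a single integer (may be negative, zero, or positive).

Gen 1: crossing 2x3. Both 1&3? no. Sum: 0
Gen 2: crossing 3x2. Both 1&3? no. Sum: 0
Gen 3: crossing 1x2. Both 1&3? no. Sum: 0
Gen 4: crossing 2x1. Both 1&3? no. Sum: 0
Gen 5: crossing 1x2. Both 1&3? no. Sum: 0
Gen 6: crossing 2x1. Both 1&3? no. Sum: 0
Gen 7: crossing 1x2. Both 1&3? no. Sum: 0
Gen 8: crossing 2x1. Both 1&3? no. Sum: 0
Gen 9: crossing 1x2. Both 1&3? no. Sum: 0
Gen 10: crossing 2x1. Both 1&3? no. Sum: 0

Answer: 0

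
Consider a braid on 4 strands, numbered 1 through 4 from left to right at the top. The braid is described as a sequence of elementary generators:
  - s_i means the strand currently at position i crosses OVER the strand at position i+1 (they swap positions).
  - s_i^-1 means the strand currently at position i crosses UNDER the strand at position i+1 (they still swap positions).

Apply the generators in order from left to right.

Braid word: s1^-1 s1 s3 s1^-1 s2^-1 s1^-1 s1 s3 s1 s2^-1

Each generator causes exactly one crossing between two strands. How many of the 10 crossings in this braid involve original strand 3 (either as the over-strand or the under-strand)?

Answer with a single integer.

Gen 1: crossing 1x2. Involves strand 3? no. Count so far: 0
Gen 2: crossing 2x1. Involves strand 3? no. Count so far: 0
Gen 3: crossing 3x4. Involves strand 3? yes. Count so far: 1
Gen 4: crossing 1x2. Involves strand 3? no. Count so far: 1
Gen 5: crossing 1x4. Involves strand 3? no. Count so far: 1
Gen 6: crossing 2x4. Involves strand 3? no. Count so far: 1
Gen 7: crossing 4x2. Involves strand 3? no. Count so far: 1
Gen 8: crossing 1x3. Involves strand 3? yes. Count so far: 2
Gen 9: crossing 2x4. Involves strand 3? no. Count so far: 2
Gen 10: crossing 2x3. Involves strand 3? yes. Count so far: 3

Answer: 3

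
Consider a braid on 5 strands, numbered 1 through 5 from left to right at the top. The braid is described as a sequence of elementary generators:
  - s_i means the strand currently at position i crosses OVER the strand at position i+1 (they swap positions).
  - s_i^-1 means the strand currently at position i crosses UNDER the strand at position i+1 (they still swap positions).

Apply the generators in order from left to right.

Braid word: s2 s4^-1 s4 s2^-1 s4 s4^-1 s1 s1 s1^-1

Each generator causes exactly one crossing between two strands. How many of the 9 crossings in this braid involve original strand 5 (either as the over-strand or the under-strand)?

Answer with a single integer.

Gen 1: crossing 2x3. Involves strand 5? no. Count so far: 0
Gen 2: crossing 4x5. Involves strand 5? yes. Count so far: 1
Gen 3: crossing 5x4. Involves strand 5? yes. Count so far: 2
Gen 4: crossing 3x2. Involves strand 5? no. Count so far: 2
Gen 5: crossing 4x5. Involves strand 5? yes. Count so far: 3
Gen 6: crossing 5x4. Involves strand 5? yes. Count so far: 4
Gen 7: crossing 1x2. Involves strand 5? no. Count so far: 4
Gen 8: crossing 2x1. Involves strand 5? no. Count so far: 4
Gen 9: crossing 1x2. Involves strand 5? no. Count so far: 4

Answer: 4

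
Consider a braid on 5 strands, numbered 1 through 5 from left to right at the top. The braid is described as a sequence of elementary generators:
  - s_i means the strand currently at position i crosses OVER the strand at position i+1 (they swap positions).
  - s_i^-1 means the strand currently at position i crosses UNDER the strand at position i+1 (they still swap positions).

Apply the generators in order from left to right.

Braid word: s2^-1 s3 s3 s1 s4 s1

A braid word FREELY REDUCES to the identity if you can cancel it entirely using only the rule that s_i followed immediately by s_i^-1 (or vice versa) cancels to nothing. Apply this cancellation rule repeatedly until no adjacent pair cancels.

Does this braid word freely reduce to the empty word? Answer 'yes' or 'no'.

Gen 1 (s2^-1): push. Stack: [s2^-1]
Gen 2 (s3): push. Stack: [s2^-1 s3]
Gen 3 (s3): push. Stack: [s2^-1 s3 s3]
Gen 4 (s1): push. Stack: [s2^-1 s3 s3 s1]
Gen 5 (s4): push. Stack: [s2^-1 s3 s3 s1 s4]
Gen 6 (s1): push. Stack: [s2^-1 s3 s3 s1 s4 s1]
Reduced word: s2^-1 s3 s3 s1 s4 s1

Answer: no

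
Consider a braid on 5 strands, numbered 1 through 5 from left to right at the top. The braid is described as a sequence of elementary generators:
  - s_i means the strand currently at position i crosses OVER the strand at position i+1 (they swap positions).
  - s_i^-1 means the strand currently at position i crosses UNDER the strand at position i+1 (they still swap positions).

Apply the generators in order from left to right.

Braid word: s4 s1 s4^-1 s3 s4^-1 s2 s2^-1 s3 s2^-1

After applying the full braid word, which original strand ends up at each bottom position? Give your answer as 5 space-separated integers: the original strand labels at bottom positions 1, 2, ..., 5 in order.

Gen 1 (s4): strand 4 crosses over strand 5. Perm now: [1 2 3 5 4]
Gen 2 (s1): strand 1 crosses over strand 2. Perm now: [2 1 3 5 4]
Gen 3 (s4^-1): strand 5 crosses under strand 4. Perm now: [2 1 3 4 5]
Gen 4 (s3): strand 3 crosses over strand 4. Perm now: [2 1 4 3 5]
Gen 5 (s4^-1): strand 3 crosses under strand 5. Perm now: [2 1 4 5 3]
Gen 6 (s2): strand 1 crosses over strand 4. Perm now: [2 4 1 5 3]
Gen 7 (s2^-1): strand 4 crosses under strand 1. Perm now: [2 1 4 5 3]
Gen 8 (s3): strand 4 crosses over strand 5. Perm now: [2 1 5 4 3]
Gen 9 (s2^-1): strand 1 crosses under strand 5. Perm now: [2 5 1 4 3]

Answer: 2 5 1 4 3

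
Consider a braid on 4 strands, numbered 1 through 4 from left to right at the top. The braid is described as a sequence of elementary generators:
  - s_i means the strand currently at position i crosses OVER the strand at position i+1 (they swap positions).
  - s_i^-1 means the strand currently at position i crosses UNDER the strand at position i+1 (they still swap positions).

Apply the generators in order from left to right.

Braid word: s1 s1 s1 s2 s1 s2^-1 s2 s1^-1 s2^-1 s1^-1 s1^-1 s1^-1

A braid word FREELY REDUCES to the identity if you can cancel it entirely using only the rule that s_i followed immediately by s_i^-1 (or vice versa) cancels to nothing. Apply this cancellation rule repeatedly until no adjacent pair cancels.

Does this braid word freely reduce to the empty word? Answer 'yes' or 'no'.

Gen 1 (s1): push. Stack: [s1]
Gen 2 (s1): push. Stack: [s1 s1]
Gen 3 (s1): push. Stack: [s1 s1 s1]
Gen 4 (s2): push. Stack: [s1 s1 s1 s2]
Gen 5 (s1): push. Stack: [s1 s1 s1 s2 s1]
Gen 6 (s2^-1): push. Stack: [s1 s1 s1 s2 s1 s2^-1]
Gen 7 (s2): cancels prior s2^-1. Stack: [s1 s1 s1 s2 s1]
Gen 8 (s1^-1): cancels prior s1. Stack: [s1 s1 s1 s2]
Gen 9 (s2^-1): cancels prior s2. Stack: [s1 s1 s1]
Gen 10 (s1^-1): cancels prior s1. Stack: [s1 s1]
Gen 11 (s1^-1): cancels prior s1. Stack: [s1]
Gen 12 (s1^-1): cancels prior s1. Stack: []
Reduced word: (empty)

Answer: yes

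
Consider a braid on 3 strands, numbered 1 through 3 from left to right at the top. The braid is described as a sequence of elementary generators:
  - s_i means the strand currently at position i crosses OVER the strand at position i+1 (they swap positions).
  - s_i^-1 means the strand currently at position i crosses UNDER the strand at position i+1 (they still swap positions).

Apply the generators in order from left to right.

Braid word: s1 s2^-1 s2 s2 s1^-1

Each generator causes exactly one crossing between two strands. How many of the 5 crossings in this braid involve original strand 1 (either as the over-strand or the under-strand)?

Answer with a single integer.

Answer: 4

Derivation:
Gen 1: crossing 1x2. Involves strand 1? yes. Count so far: 1
Gen 2: crossing 1x3. Involves strand 1? yes. Count so far: 2
Gen 3: crossing 3x1. Involves strand 1? yes. Count so far: 3
Gen 4: crossing 1x3. Involves strand 1? yes. Count so far: 4
Gen 5: crossing 2x3. Involves strand 1? no. Count so far: 4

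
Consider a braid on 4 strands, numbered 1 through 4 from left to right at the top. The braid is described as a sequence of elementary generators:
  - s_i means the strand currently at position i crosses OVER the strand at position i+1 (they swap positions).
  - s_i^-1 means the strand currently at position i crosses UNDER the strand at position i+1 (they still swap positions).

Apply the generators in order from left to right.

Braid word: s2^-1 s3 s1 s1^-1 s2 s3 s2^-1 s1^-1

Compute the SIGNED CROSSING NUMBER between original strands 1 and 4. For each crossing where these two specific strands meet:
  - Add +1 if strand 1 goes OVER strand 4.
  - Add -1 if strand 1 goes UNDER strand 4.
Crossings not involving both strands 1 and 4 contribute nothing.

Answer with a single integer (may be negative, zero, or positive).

Answer: 0

Derivation:
Gen 1: crossing 2x3. Both 1&4? no. Sum: 0
Gen 2: crossing 2x4. Both 1&4? no. Sum: 0
Gen 3: crossing 1x3. Both 1&4? no. Sum: 0
Gen 4: crossing 3x1. Both 1&4? no. Sum: 0
Gen 5: crossing 3x4. Both 1&4? no. Sum: 0
Gen 6: crossing 3x2. Both 1&4? no. Sum: 0
Gen 7: crossing 4x2. Both 1&4? no. Sum: 0
Gen 8: crossing 1x2. Both 1&4? no. Sum: 0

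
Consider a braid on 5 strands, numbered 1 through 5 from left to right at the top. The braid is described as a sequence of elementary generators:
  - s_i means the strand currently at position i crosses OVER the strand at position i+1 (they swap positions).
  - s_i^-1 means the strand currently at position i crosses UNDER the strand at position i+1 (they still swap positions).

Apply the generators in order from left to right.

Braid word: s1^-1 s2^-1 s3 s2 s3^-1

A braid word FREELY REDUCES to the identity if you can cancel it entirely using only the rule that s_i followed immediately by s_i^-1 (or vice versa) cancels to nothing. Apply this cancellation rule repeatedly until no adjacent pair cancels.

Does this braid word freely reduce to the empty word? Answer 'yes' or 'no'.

Gen 1 (s1^-1): push. Stack: [s1^-1]
Gen 2 (s2^-1): push. Stack: [s1^-1 s2^-1]
Gen 3 (s3): push. Stack: [s1^-1 s2^-1 s3]
Gen 4 (s2): push. Stack: [s1^-1 s2^-1 s3 s2]
Gen 5 (s3^-1): push. Stack: [s1^-1 s2^-1 s3 s2 s3^-1]
Reduced word: s1^-1 s2^-1 s3 s2 s3^-1

Answer: no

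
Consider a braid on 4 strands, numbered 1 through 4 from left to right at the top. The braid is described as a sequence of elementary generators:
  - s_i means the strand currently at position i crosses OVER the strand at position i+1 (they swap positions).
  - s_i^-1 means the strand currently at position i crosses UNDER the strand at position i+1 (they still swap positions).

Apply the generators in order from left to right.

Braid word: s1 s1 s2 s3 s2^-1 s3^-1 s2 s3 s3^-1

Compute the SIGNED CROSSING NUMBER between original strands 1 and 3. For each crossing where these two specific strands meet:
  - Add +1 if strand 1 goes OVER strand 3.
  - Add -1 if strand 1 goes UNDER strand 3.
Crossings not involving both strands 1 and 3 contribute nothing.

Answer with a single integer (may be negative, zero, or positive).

Answer: 0

Derivation:
Gen 1: crossing 1x2. Both 1&3? no. Sum: 0
Gen 2: crossing 2x1. Both 1&3? no. Sum: 0
Gen 3: crossing 2x3. Both 1&3? no. Sum: 0
Gen 4: crossing 2x4. Both 1&3? no. Sum: 0
Gen 5: crossing 3x4. Both 1&3? no. Sum: 0
Gen 6: crossing 3x2. Both 1&3? no. Sum: 0
Gen 7: crossing 4x2. Both 1&3? no. Sum: 0
Gen 8: crossing 4x3. Both 1&3? no. Sum: 0
Gen 9: crossing 3x4. Both 1&3? no. Sum: 0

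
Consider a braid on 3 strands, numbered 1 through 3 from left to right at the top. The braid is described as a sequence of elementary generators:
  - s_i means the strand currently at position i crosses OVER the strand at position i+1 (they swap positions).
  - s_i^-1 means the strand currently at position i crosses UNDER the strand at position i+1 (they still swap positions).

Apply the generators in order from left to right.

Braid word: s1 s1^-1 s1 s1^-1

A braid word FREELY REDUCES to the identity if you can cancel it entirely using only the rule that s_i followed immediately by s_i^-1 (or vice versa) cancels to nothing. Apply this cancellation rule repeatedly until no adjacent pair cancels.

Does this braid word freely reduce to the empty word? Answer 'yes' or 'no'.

Gen 1 (s1): push. Stack: [s1]
Gen 2 (s1^-1): cancels prior s1. Stack: []
Gen 3 (s1): push. Stack: [s1]
Gen 4 (s1^-1): cancels prior s1. Stack: []
Reduced word: (empty)

Answer: yes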